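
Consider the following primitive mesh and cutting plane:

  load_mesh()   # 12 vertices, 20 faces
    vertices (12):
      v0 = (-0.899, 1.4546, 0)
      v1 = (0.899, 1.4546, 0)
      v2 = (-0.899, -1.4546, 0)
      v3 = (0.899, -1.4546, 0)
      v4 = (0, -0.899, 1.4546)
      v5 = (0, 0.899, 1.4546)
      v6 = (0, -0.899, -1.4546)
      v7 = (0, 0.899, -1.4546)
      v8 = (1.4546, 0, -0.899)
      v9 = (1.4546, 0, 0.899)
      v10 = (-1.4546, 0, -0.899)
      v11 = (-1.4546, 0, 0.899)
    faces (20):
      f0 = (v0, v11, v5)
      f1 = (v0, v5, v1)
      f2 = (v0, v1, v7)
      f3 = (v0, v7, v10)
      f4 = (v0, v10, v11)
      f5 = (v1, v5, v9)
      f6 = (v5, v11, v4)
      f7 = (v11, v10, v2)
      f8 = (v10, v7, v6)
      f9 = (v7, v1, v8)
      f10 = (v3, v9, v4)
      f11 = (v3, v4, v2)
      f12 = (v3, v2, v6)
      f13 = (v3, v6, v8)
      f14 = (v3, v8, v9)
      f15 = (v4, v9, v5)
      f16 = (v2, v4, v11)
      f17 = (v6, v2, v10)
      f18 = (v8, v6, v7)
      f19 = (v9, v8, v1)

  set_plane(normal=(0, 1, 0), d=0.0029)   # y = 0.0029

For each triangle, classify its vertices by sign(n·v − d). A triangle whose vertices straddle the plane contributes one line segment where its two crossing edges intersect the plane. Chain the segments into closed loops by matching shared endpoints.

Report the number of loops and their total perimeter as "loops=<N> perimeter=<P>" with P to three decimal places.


Straddling triangles (10 of 20):
  (v0,v11,v5) [+-+] → (-1.45349, 0.0029, 0.897208)–(-1.44991, 0.0029, 0.900792)  len=0.0051
  (v0,v7,v10) [++-] → (-1.44991, 0.0029, -0.900792)–(-1.45349, 0.0029, -0.897208)  len=0.0051
  (v0,v10,v11) [+--] → (-1.45349, 0.0029, -0.897208)–(-1.45349, 0.0029, 0.897208)  len=1.7944
  (v1,v5,v9) [++-] → (1.44991, 0.0029, 0.900792)–(1.45349, 0.0029, 0.897208)  len=0.0051
  (v5,v11,v4) [+--] → (-1.44991, 0.0029, 0.900792)–(0, 0.0029, 1.4546)  len=1.5521
  (v10,v7,v6) [-+-] → (-1.44991, 0.0029, -0.900792)–(0, 0.0029, -1.4546)  len=1.5521
  (v7,v1,v8) [++-] → (1.45349, 0.0029, -0.897208)–(1.44991, 0.0029, -0.900792)  len=0.0051
  (v4,v9,v5) [--+] → (1.44991, 0.0029, 0.900792)–(0, 0.0029, 1.4546)  len=1.5521
  (v8,v6,v7) [--+] → (0, 0.0029, -1.4546)–(1.44991, 0.0029, -0.900792)  len=1.5521
  (v9,v8,v1) [--+] → (1.45349, 0.0029, -0.897208)–(1.45349, 0.0029, 0.897208)  len=1.7944

Chained into 1 loop(s):
  loop 1: 10 segments, perimeter = 9.8174
Total perimeter = 9.817

loops=1 perimeter=9.817


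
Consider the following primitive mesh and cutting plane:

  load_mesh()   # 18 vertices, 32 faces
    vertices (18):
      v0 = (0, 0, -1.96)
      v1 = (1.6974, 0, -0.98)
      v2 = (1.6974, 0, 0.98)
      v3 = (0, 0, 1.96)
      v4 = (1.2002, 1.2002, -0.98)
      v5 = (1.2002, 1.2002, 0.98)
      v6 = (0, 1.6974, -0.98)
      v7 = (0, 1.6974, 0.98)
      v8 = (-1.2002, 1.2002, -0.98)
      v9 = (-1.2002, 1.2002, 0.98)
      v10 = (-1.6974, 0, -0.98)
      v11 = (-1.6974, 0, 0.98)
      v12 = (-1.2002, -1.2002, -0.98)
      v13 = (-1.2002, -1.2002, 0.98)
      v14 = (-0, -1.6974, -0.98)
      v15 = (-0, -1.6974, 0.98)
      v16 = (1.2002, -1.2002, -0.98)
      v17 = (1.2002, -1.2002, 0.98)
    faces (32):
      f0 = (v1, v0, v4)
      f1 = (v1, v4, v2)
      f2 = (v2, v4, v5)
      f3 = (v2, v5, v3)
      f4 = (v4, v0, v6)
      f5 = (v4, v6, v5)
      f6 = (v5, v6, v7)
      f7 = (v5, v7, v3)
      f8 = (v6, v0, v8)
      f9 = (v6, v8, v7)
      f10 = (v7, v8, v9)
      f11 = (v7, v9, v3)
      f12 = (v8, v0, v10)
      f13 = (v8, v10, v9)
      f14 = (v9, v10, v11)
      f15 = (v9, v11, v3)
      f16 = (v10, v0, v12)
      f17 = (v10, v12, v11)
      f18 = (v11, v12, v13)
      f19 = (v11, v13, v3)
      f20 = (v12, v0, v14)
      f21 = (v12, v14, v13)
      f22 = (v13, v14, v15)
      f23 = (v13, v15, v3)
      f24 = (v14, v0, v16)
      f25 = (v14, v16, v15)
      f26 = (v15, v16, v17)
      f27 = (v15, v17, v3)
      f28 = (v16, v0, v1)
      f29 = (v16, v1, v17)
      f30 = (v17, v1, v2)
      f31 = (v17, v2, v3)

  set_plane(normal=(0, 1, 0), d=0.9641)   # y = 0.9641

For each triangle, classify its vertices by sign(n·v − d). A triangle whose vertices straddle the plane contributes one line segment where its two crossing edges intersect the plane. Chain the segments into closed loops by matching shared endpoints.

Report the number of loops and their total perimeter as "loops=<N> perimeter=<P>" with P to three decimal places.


Straddling triangles (12 of 32):
  (v1,v0,v4) [--+] → (0.9641, 0.9641, -1.17278)–(1.29801, 0.9641, -0.98)  len=0.3856
  (v1,v4,v2) [-+-] → (1.29801, 0.9641, -0.98)–(1.29801, 0.9641, -0.594434)  len=0.3856
  (v2,v4,v5) [-++] → (1.29801, 0.9641, -0.594434)–(1.29801, 0.9641, 0.98)  len=1.5744
  (v2,v5,v3) [-+-] → (1.29801, 0.9641, 0.98)–(0.9641, 0.9641, 1.17278)  len=0.3856
  (v4,v0,v6) [+-+] → (0.9641, 0.9641, -1.17278)–(0, 0.9641, -1.40337)  len=0.9913
  (v5,v7,v3) [++-] → (0, 0.9641, 1.40337)–(0.9641, 0.9641, 1.17278)  len=0.9913
  (v6,v0,v8) [+-+] → (0, 0.9641, -1.40337)–(-0.9641, 0.9641, -1.17278)  len=0.9913
  (v7,v9,v3) [++-] → (-0.9641, 0.9641, 1.17278)–(0, 0.9641, 1.40337)  len=0.9913
  (v8,v0,v10) [+--] → (-0.9641, 0.9641, -1.17278)–(-1.29801, 0.9641, -0.98)  len=0.3856
  (v8,v10,v9) [+-+] → (-1.29801, 0.9641, -0.98)–(-1.29801, 0.9641, 0.594434)  len=1.5744
  (v9,v10,v11) [+--] → (-1.29801, 0.9641, 0.594434)–(-1.29801, 0.9641, 0.98)  len=0.3856
  (v9,v11,v3) [+--] → (-1.29801, 0.9641, 0.98)–(-0.9641, 0.9641, 1.17278)  len=0.3856

Chained into 1 loop(s):
  loop 1: 12 segments, perimeter = 9.4274
Total perimeter = 9.427

loops=1 perimeter=9.427


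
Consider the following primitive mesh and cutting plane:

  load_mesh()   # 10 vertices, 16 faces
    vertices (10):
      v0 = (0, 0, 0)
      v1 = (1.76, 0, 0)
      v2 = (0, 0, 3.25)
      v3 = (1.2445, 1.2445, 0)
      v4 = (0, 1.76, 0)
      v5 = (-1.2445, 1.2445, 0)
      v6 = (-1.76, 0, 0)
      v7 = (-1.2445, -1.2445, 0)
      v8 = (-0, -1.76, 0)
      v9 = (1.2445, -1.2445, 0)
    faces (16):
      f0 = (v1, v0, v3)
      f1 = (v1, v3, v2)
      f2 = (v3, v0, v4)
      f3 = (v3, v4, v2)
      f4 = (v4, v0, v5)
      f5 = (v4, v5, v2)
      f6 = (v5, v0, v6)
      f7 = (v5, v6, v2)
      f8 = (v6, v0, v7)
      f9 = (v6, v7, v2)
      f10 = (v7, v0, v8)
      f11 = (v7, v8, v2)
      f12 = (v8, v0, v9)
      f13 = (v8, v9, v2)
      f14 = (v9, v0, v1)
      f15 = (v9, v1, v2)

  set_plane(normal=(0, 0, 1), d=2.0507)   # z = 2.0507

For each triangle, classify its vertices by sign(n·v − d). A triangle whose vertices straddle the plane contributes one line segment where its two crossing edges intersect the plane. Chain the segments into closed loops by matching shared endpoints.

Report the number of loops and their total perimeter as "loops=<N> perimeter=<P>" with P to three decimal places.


Straddling triangles (8 of 16):
  (v1,v3,v2) [--+] → (0.45924, 0.45924, 2.0507)–(0.649467, 0, 2.0507)  len=0.4971
  (v3,v4,v2) [--+] → (0, 0.649467, 2.0507)–(0.45924, 0.45924, 2.0507)  len=0.4971
  (v4,v5,v2) [--+] → (-0.45924, 0.45924, 2.0507)–(0, 0.649467, 2.0507)  len=0.4971
  (v5,v6,v2) [--+] → (-0.649467, 0, 2.0507)–(-0.45924, 0.45924, 2.0507)  len=0.4971
  (v6,v7,v2) [--+] → (-0.45924, -0.45924, 2.0507)–(-0.649467, 0, 2.0507)  len=0.4971
  (v7,v8,v2) [--+] → (0, -0.649467, 2.0507)–(-0.45924, -0.45924, 2.0507)  len=0.4971
  (v8,v9,v2) [--+] → (0.45924, -0.45924, 2.0507)–(0, -0.649467, 2.0507)  len=0.4971
  (v9,v1,v2) [--+] → (0.649467, 0, 2.0507)–(0.45924, -0.45924, 2.0507)  len=0.4971

Chained into 1 loop(s):
  loop 1: 8 segments, perimeter = 3.9766
Total perimeter = 3.977

loops=1 perimeter=3.977


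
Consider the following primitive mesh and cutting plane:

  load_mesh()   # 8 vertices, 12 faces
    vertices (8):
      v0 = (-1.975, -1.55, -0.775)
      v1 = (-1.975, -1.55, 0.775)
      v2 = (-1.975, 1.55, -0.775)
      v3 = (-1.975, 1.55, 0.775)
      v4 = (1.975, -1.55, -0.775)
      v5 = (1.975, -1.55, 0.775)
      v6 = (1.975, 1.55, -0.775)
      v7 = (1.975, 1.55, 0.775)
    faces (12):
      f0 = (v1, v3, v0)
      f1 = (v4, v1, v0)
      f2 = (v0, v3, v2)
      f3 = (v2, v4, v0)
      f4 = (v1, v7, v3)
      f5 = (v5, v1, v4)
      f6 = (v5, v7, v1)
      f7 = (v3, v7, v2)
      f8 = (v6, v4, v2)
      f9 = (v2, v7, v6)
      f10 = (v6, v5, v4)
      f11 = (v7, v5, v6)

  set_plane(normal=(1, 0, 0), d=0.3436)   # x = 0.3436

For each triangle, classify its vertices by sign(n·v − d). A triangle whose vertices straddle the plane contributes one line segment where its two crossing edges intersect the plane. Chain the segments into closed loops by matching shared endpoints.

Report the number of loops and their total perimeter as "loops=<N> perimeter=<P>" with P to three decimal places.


loops=1 perimeter=9.300

Straddling triangles (8 of 12):
  (v4,v1,v0) [+--] → (0.3436, -1.55, -0.13483)–(0.3436, -1.55, -0.775)  len=0.6402
  (v2,v4,v0) [-+-] → (0.3436, -0.269661, -0.775)–(0.3436, -1.55, -0.775)  len=1.2803
  (v1,v7,v3) [-+-] → (0.3436, 0.269661, 0.775)–(0.3436, 1.55, 0.775)  len=1.2803
  (v5,v1,v4) [+-+] → (0.3436, -1.55, 0.775)–(0.3436, -1.55, -0.13483)  len=0.9098
  (v5,v7,v1) [++-] → (0.3436, 0.269661, 0.775)–(0.3436, -1.55, 0.775)  len=1.8197
  (v3,v7,v2) [-+-] → (0.3436, 1.55, 0.775)–(0.3436, 1.55, 0.13483)  len=0.6402
  (v6,v4,v2) [++-] → (0.3436, -0.269661, -0.775)–(0.3436, 1.55, -0.775)  len=1.8197
  (v2,v7,v6) [-++] → (0.3436, 1.55, 0.13483)–(0.3436, 1.55, -0.775)  len=0.9098

Chained into 1 loop(s):
  loop 1: 8 segments, perimeter = 9.3000
Total perimeter = 9.300


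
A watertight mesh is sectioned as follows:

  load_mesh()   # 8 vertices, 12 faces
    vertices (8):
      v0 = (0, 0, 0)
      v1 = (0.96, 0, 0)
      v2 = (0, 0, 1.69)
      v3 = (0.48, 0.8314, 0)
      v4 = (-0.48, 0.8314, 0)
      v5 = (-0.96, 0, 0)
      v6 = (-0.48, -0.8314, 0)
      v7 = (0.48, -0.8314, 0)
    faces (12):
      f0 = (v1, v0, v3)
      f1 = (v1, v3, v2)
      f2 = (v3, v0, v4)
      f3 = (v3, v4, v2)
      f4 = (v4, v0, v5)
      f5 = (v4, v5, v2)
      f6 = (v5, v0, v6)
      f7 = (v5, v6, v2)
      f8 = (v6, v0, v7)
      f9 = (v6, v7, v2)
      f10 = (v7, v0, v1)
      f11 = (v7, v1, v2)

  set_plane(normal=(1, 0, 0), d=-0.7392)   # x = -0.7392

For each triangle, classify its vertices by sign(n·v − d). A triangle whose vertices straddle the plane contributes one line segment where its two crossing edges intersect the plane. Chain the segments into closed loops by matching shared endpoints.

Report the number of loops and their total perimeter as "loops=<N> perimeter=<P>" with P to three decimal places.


loops=1 perimeter=1.855

Straddling triangles (4 of 12):
  (v4,v0,v5) [++-] → (-0.7392, 0, 0)–(-0.7392, 0.382444, 0)  len=0.3824
  (v4,v5,v2) [+-+] → (-0.7392, 0.382444, 0)–(-0.7392, 0, 0.3887)  len=0.5453
  (v5,v0,v6) [-++] → (-0.7392, 0, 0)–(-0.7392, -0.382444, 0)  len=0.3824
  (v5,v6,v2) [-++] → (-0.7392, -0.382444, 0)–(-0.7392, 0, 0.3887)  len=0.5453

Chained into 1 loop(s):
  loop 1: 4 segments, perimeter = 1.8555
Total perimeter = 1.855


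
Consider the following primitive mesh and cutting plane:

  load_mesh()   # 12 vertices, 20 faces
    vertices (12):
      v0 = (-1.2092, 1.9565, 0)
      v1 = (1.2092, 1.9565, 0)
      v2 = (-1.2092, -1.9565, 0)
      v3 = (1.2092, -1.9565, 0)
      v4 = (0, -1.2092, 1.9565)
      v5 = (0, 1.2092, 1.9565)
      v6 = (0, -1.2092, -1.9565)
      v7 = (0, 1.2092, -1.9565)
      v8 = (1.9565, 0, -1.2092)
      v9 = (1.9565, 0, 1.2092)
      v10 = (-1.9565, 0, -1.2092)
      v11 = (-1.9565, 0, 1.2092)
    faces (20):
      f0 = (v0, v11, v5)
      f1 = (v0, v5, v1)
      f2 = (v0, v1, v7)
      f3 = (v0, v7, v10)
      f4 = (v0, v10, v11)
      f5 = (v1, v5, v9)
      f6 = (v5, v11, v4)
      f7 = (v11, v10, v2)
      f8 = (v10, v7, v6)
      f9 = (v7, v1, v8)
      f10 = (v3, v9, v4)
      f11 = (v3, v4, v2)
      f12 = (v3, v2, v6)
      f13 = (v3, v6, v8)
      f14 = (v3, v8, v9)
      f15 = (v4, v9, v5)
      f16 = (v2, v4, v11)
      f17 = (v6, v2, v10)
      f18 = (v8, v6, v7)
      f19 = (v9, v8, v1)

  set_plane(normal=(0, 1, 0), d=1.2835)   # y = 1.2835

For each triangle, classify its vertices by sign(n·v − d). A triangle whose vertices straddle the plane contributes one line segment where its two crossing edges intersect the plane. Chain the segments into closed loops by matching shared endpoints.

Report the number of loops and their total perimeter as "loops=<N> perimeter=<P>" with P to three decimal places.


Straddling triangles (8 of 20):
  (v0,v11,v5) [+--] → (-1.46626, 1.2835, 0.415943)–(-0.120224, 1.2835, 1.76198)  len=1.9036
  (v0,v5,v1) [+-+] → (-0.120224, 1.2835, 1.76198)–(0.120224, 1.2835, 1.76198)  len=0.2404
  (v0,v1,v7) [++-] → (0.120224, 1.2835, -1.76198)–(-0.120224, 1.2835, -1.76198)  len=0.2404
  (v0,v7,v10) [+--] → (-0.120224, 1.2835, -1.76198)–(-1.46626, 1.2835, -0.415943)  len=1.9036
  (v0,v10,v11) [+--] → (-1.46626, 1.2835, -0.415943)–(-1.46626, 1.2835, 0.415943)  len=0.8319
  (v1,v5,v9) [+--] → (0.120224, 1.2835, 1.76198)–(1.46626, 1.2835, 0.415943)  len=1.9036
  (v7,v1,v8) [-+-] → (0.120224, 1.2835, -1.76198)–(1.46626, 1.2835, -0.415943)  len=1.9036
  (v9,v8,v1) [--+] → (1.46626, 1.2835, -0.415943)–(1.46626, 1.2835, 0.415943)  len=0.8319

Chained into 1 loop(s):
  loop 1: 8 segments, perimeter = 9.7590
Total perimeter = 9.759

loops=1 perimeter=9.759


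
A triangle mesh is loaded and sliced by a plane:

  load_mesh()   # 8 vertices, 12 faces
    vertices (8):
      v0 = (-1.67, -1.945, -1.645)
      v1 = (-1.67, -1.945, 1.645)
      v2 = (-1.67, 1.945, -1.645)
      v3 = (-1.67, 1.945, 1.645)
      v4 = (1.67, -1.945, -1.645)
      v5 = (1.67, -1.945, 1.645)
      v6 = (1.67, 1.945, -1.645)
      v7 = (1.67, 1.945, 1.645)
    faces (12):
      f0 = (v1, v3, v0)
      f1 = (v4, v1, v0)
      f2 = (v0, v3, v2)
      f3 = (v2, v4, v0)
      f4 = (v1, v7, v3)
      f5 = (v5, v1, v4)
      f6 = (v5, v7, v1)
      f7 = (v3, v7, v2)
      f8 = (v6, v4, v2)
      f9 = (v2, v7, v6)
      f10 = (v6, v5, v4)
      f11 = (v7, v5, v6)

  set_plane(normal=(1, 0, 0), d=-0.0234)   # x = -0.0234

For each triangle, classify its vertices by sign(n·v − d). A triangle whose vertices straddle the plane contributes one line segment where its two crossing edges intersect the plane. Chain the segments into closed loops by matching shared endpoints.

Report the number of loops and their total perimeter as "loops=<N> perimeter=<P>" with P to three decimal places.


Straddling triangles (8 of 12):
  (v4,v1,v0) [+--] → (-0.0234, -1.945, 0.0230497)–(-0.0234, -1.945, -1.645)  len=1.6680
  (v2,v4,v0) [-+-] → (-0.0234, 0.0272533, -1.645)–(-0.0234, -1.945, -1.645)  len=1.9723
  (v1,v7,v3) [-+-] → (-0.0234, -0.0272533, 1.645)–(-0.0234, 1.945, 1.645)  len=1.9723
  (v5,v1,v4) [+-+] → (-0.0234, -1.945, 1.645)–(-0.0234, -1.945, 0.0230497)  len=1.6220
  (v5,v7,v1) [++-] → (-0.0234, -0.0272533, 1.645)–(-0.0234, -1.945, 1.645)  len=1.9177
  (v3,v7,v2) [-+-] → (-0.0234, 1.945, 1.645)–(-0.0234, 1.945, -0.0230497)  len=1.6680
  (v6,v4,v2) [++-] → (-0.0234, 0.0272533, -1.645)–(-0.0234, 1.945, -1.645)  len=1.9177
  (v2,v7,v6) [-++] → (-0.0234, 1.945, -0.0230497)–(-0.0234, 1.945, -1.645)  len=1.6220

Chained into 1 loop(s):
  loop 1: 8 segments, perimeter = 14.3600
Total perimeter = 14.360

loops=1 perimeter=14.360


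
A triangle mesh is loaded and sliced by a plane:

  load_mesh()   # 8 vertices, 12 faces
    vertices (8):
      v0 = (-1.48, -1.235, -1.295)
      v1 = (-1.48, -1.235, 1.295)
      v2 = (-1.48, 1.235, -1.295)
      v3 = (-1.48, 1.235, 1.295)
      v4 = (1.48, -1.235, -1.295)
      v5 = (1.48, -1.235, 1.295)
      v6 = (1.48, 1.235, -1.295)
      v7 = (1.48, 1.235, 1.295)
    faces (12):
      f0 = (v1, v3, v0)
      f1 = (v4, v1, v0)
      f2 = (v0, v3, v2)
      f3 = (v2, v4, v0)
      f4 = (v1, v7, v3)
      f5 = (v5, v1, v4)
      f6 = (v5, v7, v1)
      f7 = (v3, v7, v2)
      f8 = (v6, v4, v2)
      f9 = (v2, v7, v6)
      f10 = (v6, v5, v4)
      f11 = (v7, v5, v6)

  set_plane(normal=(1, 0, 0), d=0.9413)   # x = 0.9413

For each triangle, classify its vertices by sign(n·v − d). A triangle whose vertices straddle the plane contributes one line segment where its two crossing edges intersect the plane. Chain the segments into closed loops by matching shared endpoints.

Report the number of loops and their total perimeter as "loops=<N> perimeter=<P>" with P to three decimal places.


loops=1 perimeter=10.120

Straddling triangles (8 of 12):
  (v4,v1,v0) [+--] → (0.9413, -1.235, -0.823638)–(0.9413, -1.235, -1.295)  len=0.4714
  (v2,v4,v0) [-+-] → (0.9413, -0.785477, -1.295)–(0.9413, -1.235, -1.295)  len=0.4495
  (v1,v7,v3) [-+-] → (0.9413, 0.785477, 1.295)–(0.9413, 1.235, 1.295)  len=0.4495
  (v5,v1,v4) [+-+] → (0.9413, -1.235, 1.295)–(0.9413, -1.235, -0.823637)  len=2.1186
  (v5,v7,v1) [++-] → (0.9413, 0.785477, 1.295)–(0.9413, -1.235, 1.295)  len=2.0205
  (v3,v7,v2) [-+-] → (0.9413, 1.235, 1.295)–(0.9413, 1.235, 0.823638)  len=0.4714
  (v6,v4,v2) [++-] → (0.9413, -0.785477, -1.295)–(0.9413, 1.235, -1.295)  len=2.0205
  (v2,v7,v6) [-++] → (0.9413, 1.235, 0.823637)–(0.9413, 1.235, -1.295)  len=2.1186

Chained into 1 loop(s):
  loop 1: 8 segments, perimeter = 10.1200
Total perimeter = 10.120


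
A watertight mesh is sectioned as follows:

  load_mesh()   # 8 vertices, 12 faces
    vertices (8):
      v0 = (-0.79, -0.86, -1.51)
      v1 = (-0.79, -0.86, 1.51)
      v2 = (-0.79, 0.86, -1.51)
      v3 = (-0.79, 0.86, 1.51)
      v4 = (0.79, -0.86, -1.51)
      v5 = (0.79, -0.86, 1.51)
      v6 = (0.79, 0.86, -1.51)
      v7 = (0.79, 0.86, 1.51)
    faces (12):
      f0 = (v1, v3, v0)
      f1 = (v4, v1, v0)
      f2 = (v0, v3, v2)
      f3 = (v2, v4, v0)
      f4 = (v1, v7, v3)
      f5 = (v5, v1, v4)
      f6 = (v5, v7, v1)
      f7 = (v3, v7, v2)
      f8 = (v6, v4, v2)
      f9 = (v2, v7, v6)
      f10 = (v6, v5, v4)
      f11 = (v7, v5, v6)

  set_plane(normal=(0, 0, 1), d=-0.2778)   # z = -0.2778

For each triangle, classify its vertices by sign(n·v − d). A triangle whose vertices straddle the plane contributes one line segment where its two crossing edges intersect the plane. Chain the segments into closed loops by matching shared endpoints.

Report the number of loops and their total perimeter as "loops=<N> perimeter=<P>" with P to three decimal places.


Straddling triangles (8 of 12):
  (v1,v3,v0) [++-] → (-0.79, -0.158217, -0.2778)–(-0.79, -0.86, -0.2778)  len=0.7018
  (v4,v1,v0) [-+-] → (0.145339, -0.86, -0.2778)–(-0.79, -0.86, -0.2778)  len=0.9353
  (v0,v3,v2) [-+-] → (-0.79, -0.158217, -0.2778)–(-0.79, 0.86, -0.2778)  len=1.0182
  (v5,v1,v4) [++-] → (0.145339, -0.86, -0.2778)–(0.79, -0.86, -0.2778)  len=0.6447
  (v3,v7,v2) [++-] → (-0.145339, 0.86, -0.2778)–(-0.79, 0.86, -0.2778)  len=0.6447
  (v2,v7,v6) [-+-] → (-0.145339, 0.86, -0.2778)–(0.79, 0.86, -0.2778)  len=0.9353
  (v6,v5,v4) [-+-] → (0.79, 0.158217, -0.2778)–(0.79, -0.86, -0.2778)  len=1.0182
  (v7,v5,v6) [++-] → (0.79, 0.158217, -0.2778)–(0.79, 0.86, -0.2778)  len=0.7018

Chained into 1 loop(s):
  loop 1: 8 segments, perimeter = 6.6000
Total perimeter = 6.600

loops=1 perimeter=6.600


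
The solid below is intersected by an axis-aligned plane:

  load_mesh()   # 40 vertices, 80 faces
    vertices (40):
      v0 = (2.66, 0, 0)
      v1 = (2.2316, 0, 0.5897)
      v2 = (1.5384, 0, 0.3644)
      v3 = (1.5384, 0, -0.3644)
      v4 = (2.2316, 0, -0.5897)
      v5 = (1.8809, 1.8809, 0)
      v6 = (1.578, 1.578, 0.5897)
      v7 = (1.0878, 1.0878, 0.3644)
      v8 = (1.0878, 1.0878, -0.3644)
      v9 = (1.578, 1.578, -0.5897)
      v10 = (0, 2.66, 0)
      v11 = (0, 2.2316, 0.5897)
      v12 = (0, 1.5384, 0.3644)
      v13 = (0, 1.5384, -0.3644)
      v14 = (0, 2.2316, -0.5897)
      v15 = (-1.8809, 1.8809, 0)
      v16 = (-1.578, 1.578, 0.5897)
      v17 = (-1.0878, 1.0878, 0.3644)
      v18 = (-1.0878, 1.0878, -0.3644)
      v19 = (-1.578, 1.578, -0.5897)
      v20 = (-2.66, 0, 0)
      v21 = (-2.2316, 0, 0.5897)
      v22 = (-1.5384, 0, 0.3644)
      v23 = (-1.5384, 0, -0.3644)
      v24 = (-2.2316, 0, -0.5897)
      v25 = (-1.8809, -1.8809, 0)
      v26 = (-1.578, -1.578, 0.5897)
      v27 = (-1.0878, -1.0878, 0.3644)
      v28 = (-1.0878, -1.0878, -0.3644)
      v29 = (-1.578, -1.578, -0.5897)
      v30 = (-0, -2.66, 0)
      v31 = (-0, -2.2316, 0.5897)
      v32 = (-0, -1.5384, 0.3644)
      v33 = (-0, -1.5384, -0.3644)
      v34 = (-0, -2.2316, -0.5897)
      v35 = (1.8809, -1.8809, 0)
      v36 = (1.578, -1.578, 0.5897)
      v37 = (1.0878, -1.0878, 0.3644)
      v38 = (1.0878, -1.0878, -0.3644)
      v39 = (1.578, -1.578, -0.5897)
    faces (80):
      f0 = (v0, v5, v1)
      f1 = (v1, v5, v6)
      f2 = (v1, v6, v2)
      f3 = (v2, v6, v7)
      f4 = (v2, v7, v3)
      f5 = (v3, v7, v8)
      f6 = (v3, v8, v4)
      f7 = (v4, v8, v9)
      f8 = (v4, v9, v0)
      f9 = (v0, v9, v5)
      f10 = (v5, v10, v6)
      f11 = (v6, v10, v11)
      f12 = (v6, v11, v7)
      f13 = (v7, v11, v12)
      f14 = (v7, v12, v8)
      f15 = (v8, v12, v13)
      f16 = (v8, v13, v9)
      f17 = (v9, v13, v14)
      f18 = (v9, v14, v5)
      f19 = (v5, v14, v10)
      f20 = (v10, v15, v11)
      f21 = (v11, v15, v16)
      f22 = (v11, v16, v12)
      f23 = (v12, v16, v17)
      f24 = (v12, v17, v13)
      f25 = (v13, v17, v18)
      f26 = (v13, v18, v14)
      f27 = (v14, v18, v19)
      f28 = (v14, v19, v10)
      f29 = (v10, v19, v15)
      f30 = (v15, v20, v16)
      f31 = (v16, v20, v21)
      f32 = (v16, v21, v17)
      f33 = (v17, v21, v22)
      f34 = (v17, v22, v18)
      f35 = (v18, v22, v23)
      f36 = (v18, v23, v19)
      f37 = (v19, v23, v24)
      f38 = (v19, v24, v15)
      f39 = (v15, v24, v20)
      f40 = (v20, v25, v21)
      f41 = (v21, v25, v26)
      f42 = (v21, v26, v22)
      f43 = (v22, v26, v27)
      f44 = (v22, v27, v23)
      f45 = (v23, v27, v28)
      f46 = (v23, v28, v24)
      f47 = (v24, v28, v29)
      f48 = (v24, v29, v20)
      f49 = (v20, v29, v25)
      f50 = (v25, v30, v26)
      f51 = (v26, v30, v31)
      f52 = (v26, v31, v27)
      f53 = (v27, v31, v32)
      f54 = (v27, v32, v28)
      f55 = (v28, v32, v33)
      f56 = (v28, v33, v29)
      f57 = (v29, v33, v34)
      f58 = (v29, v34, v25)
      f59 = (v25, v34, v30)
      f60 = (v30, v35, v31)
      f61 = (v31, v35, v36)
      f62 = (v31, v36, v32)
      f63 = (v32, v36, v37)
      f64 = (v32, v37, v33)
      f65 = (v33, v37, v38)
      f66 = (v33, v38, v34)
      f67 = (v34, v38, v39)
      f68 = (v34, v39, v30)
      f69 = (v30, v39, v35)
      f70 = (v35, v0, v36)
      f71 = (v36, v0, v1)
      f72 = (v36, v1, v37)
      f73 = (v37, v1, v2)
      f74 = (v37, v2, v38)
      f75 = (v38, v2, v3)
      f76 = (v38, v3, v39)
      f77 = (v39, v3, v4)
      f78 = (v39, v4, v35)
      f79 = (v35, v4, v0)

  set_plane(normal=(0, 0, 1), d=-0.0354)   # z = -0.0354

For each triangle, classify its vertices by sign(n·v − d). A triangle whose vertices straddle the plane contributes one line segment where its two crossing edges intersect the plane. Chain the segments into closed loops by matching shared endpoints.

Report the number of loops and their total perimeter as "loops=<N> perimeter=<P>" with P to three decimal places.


Straddling triangles (32 of 80):
  (v2,v7,v3) [++-] → (1.33499, 0.491062, -0.0354)–(1.5384, 0, -0.0354)  len=0.5315
  (v3,v7,v8) [-+-] → (1.33499, 0.491062, -0.0354)–(1.0878, 1.0878, -0.0354)  len=0.6459
  (v4,v9,v0) [--+] → (2.59505, 0.0947282, -0.0354)–(2.63428, 0, -0.0354)  len=0.1025
  (v0,v9,v5) [+-+] → (2.59505, 0.0947282, -0.0354)–(1.86272, 1.86272, -0.0354)  len=1.9137
  (v7,v12,v8) [++-] → (0.596738, 1.29121, -0.0354)–(1.0878, 1.0878, -0.0354)  len=0.5315
  (v8,v12,v13) [-+-] → (0.596738, 1.29121, -0.0354)–(0, 1.5384, -0.0354)  len=0.6459
  (v9,v14,v5) [--+] → (1.76799, 1.90195, -0.0354)–(1.86272, 1.86272, -0.0354)  len=0.1025
  (v5,v14,v10) [+-+] → (1.76799, 1.90195, -0.0354)–(0, 2.63428, -0.0354)  len=1.9137
  (v12,v17,v13) [++-] → (-0.491062, 1.33499, -0.0354)–(0, 1.5384, -0.0354)  len=0.5315
  (v13,v17,v18) [-+-] → (-0.491062, 1.33499, -0.0354)–(-1.0878, 1.0878, -0.0354)  len=0.6459
  (v14,v19,v10) [--+] → (-0.0947282, 2.59505, -0.0354)–(0, 2.63428, -0.0354)  len=0.1025
  (v10,v19,v15) [+-+] → (-0.0947282, 2.59505, -0.0354)–(-1.86272, 1.86272, -0.0354)  len=1.9137
  (v17,v22,v18) [++-] → (-1.29121, 0.596738, -0.0354)–(-1.0878, 1.0878, -0.0354)  len=0.5315
  (v18,v22,v23) [-+-] → (-1.29121, 0.596738, -0.0354)–(-1.5384, 0, -0.0354)  len=0.6459
  (v19,v24,v15) [--+] → (-1.90195, 1.76799, -0.0354)–(-1.86272, 1.86272, -0.0354)  len=0.1025
  (v15,v24,v20) [+-+] → (-1.90195, 1.76799, -0.0354)–(-2.63428, 0, -0.0354)  len=1.9137
  (v22,v27,v23) [++-] → (-1.33499, -0.491062, -0.0354)–(-1.5384, 0, -0.0354)  len=0.5315
  (v23,v27,v28) [-+-] → (-1.33499, -0.491062, -0.0354)–(-1.0878, -1.0878, -0.0354)  len=0.6459
  (v24,v29,v20) [--+] → (-2.59505, -0.0947282, -0.0354)–(-2.63428, 0, -0.0354)  len=0.1025
  (v20,v29,v25) [+-+] → (-2.59505, -0.0947282, -0.0354)–(-1.86272, -1.86272, -0.0354)  len=1.9137
  (v27,v32,v28) [++-] → (-0.596738, -1.29121, -0.0354)–(-1.0878, -1.0878, -0.0354)  len=0.5315
  (v28,v32,v33) [-+-] → (-0.596738, -1.29121, -0.0354)–(0, -1.5384, -0.0354)  len=0.6459
  (v29,v34,v25) [--+] → (-1.76799, -1.90195, -0.0354)–(-1.86272, -1.86272, -0.0354)  len=0.1025
  (v25,v34,v30) [+-+] → (-1.76799, -1.90195, -0.0354)–(0, -2.63428, -0.0354)  len=1.9137
  (v32,v37,v33) [++-] → (0.491062, -1.33499, -0.0354)–(0, -1.5384, -0.0354)  len=0.5315
  (v33,v37,v38) [-+-] → (0.491062, -1.33499, -0.0354)–(1.0878, -1.0878, -0.0354)  len=0.6459
  (v34,v39,v30) [--+] → (0.0947282, -2.59505, -0.0354)–(0, -2.63428, -0.0354)  len=0.1025
  (v30,v39,v35) [+-+] → (0.0947282, -2.59505, -0.0354)–(1.86272, -1.86272, -0.0354)  len=1.9137
  (v37,v2,v38) [++-] → (1.29121, -0.596738, -0.0354)–(1.0878, -1.0878, -0.0354)  len=0.5315
  (v38,v2,v3) [-+-] → (1.29121, -0.596738, -0.0354)–(1.5384, 0, -0.0354)  len=0.6459
  (v39,v4,v35) [--+] → (1.90195, -1.76799, -0.0354)–(1.86272, -1.86272, -0.0354)  len=0.1025
  (v35,v4,v0) [+-+] → (1.90195, -1.76799, -0.0354)–(2.63428, 0, -0.0354)  len=1.9137

Chained into 2 loop(s):
  loop 1: 16 segments, perimeter = 9.4195
  loop 2: 16 segments, perimeter = 16.1295
Total perimeter = 25.549

loops=2 perimeter=25.549


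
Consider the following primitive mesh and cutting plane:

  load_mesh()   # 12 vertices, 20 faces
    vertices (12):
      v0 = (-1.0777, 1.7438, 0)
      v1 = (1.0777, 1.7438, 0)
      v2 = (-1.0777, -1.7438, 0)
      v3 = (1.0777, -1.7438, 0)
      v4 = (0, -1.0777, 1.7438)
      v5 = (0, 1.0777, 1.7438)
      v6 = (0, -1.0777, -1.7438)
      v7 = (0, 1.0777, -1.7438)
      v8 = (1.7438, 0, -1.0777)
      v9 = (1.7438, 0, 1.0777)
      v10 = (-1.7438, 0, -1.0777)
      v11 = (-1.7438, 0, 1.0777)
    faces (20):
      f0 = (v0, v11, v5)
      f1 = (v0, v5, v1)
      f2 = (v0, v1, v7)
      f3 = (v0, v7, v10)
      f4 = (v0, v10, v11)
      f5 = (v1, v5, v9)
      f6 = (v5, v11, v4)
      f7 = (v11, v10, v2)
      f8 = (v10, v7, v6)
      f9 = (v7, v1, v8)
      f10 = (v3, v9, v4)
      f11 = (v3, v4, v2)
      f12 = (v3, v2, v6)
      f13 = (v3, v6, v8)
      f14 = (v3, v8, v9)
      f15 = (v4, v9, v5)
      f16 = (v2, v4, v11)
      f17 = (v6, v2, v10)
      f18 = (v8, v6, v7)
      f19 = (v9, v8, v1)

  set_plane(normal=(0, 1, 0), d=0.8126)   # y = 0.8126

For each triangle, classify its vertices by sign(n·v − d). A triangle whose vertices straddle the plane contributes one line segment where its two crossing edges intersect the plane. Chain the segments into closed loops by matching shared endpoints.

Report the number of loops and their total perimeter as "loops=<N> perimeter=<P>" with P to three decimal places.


loops=1 perimeter=9.821

Straddling triangles (10 of 20):
  (v0,v11,v5) [+-+] → (-1.4334, 0.8126, 0.575498)–(-0.428952, 0.8126, 1.57995)  len=1.4205
  (v0,v7,v10) [++-] → (-0.428952, 0.8126, -1.57995)–(-1.4334, 0.8126, -0.575498)  len=1.4205
  (v0,v10,v11) [+--] → (-1.4334, 0.8126, -0.575498)–(-1.4334, 0.8126, 0.575498)  len=1.1510
  (v1,v5,v9) [++-] → (0.428952, 0.8126, 1.57995)–(1.4334, 0.8126, 0.575498)  len=1.4205
  (v5,v11,v4) [+--] → (-0.428952, 0.8126, 1.57995)–(0, 0.8126, 1.7438)  len=0.4592
  (v10,v7,v6) [-+-] → (-0.428952, 0.8126, -1.57995)–(0, 0.8126, -1.7438)  len=0.4592
  (v7,v1,v8) [++-] → (1.4334, 0.8126, -0.575498)–(0.428952, 0.8126, -1.57995)  len=1.4205
  (v4,v9,v5) [--+] → (0.428952, 0.8126, 1.57995)–(0, 0.8126, 1.7438)  len=0.4592
  (v8,v6,v7) [--+] → (0, 0.8126, -1.7438)–(0.428952, 0.8126, -1.57995)  len=0.4592
  (v9,v8,v1) [--+] → (1.4334, 0.8126, -0.575498)–(1.4334, 0.8126, 0.575498)  len=1.1510

Chained into 1 loop(s):
  loop 1: 10 segments, perimeter = 9.8207
Total perimeter = 9.821


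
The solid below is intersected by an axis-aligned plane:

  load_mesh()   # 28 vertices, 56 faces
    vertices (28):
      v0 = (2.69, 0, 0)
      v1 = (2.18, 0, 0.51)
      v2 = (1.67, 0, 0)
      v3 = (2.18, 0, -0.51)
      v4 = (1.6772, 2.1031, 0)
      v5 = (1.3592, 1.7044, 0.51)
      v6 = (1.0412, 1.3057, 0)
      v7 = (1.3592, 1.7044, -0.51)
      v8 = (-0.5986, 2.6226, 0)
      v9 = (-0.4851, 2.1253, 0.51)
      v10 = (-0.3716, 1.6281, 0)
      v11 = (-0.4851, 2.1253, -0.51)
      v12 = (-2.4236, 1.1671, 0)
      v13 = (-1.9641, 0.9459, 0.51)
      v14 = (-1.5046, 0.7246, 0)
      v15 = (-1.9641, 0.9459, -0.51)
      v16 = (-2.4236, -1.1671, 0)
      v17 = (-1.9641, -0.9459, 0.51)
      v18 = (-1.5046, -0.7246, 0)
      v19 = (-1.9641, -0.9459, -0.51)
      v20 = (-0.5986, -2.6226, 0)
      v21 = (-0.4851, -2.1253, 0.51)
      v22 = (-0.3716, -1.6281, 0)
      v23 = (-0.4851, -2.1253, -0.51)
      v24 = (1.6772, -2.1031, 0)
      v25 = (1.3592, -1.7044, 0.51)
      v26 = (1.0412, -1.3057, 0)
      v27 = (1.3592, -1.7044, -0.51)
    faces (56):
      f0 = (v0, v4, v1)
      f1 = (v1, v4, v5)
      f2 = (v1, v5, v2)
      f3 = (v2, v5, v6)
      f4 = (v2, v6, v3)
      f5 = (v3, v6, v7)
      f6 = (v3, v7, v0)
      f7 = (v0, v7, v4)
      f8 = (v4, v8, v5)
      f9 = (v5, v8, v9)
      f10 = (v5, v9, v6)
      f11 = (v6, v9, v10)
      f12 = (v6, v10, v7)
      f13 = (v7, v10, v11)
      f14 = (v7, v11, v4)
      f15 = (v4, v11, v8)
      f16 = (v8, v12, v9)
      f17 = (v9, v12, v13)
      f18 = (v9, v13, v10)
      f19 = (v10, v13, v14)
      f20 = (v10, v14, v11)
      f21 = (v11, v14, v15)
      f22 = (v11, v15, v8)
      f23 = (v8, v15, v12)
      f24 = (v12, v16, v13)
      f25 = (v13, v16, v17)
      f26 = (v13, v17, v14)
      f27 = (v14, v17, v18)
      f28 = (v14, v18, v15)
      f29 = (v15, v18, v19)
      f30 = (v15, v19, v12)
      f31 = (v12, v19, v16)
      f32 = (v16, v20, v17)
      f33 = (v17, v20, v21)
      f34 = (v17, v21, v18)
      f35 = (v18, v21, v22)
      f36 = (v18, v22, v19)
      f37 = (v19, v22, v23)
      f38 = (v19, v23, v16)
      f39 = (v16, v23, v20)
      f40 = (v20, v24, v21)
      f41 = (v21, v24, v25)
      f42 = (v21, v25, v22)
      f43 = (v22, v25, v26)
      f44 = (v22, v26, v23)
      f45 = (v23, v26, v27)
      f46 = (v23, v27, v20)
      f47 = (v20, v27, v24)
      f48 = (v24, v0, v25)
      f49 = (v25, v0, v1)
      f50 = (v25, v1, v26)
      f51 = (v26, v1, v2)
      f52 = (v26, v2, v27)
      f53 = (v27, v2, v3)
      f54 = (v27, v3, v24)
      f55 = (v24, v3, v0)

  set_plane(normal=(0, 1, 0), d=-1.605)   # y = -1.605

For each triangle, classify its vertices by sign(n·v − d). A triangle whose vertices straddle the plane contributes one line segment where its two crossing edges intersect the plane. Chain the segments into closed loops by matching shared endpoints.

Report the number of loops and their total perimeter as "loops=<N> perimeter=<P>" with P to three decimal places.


Straddling triangles (18 of 56):
  (v16,v20,v17) [+-+] → (-1.87453, -1.605, 0)–(-1.42733, -1.605, 0.309522)  len=0.5439
  (v17,v20,v21) [+--] → (-1.42733, -1.605, 0.309522)–(-1.13757, -1.605, 0.51)  len=0.3524
  (v17,v21,v18) [+-+] → (-1.13757, -1.605, 0.51)–(-0.863801, -1.605, 0.320557)  len=0.3329
  (v18,v21,v22) [+--] → (-0.863801, -1.605, 0.320557)–(-0.400568, -1.605, 0)  len=0.5633
  (v18,v22,v19) [+-+] → (-0.400568, -1.605, 0)–(-0.425524, -1.605, -0.0172691)  len=0.0303
  (v19,v22,v23) [+--] → (-0.425524, -1.605, -0.0172691)–(-1.13757, -1.605, -0.51)  len=0.8659
  (v19,v23,v16) [+-+] → (-1.13757, -1.605, -0.51)–(-1.5377, -1.605, -0.233071)  len=0.4866
  (v16,v23,v20) [+--] → (-1.5377, -1.605, -0.233071)–(-1.87453, -1.605, 0)  len=0.4096
  (v22,v25,v26) [--+] → (1.27992, -1.605, 0.382852)–(-0.270373, -1.605, 0)  len=1.5969
  (v22,v26,v23) [-+-] → (-0.270373, -1.605, 0)–(0.483829, -1.605, -0.186241)  len=0.7769
  (v23,v26,v27) [-+-] → (0.483829, -1.605, -0.186241)–(1.27992, -1.605, -0.382852)  len=0.8200
  (v24,v0,v25) [-+-] → (1.91707, -1.605, 0)–(1.43681, -1.605, 0.480257)  len=0.6792
  (v25,v0,v1) [-++] → (1.43681, -1.605, 0.480257)–(1.40707, -1.605, 0.51)  len=0.0421
  (v25,v1,v26) [-++] → (1.40707, -1.605, 0.51)–(1.27992, -1.605, 0.382852)  len=0.1798
  (v26,v2,v27) [++-] → (1.37733, -1.605, -0.480257)–(1.27992, -1.605, -0.382852)  len=0.1378
  (v27,v2,v3) [-++] → (1.37733, -1.605, -0.480257)–(1.40707, -1.605, -0.51)  len=0.0421
  (v27,v3,v24) [-+-] → (1.40707, -1.605, -0.51)–(1.79628, -1.605, -0.120789)  len=0.5504
  (v24,v3,v0) [-++] → (1.79628, -1.605, -0.120789)–(1.91707, -1.605, 0)  len=0.1708

Chained into 2 loop(s):
  loop 1: 8 segments, perimeter = 3.5850
  loop 2: 10 segments, perimeter = 4.9959
Total perimeter = 8.581

loops=2 perimeter=8.581


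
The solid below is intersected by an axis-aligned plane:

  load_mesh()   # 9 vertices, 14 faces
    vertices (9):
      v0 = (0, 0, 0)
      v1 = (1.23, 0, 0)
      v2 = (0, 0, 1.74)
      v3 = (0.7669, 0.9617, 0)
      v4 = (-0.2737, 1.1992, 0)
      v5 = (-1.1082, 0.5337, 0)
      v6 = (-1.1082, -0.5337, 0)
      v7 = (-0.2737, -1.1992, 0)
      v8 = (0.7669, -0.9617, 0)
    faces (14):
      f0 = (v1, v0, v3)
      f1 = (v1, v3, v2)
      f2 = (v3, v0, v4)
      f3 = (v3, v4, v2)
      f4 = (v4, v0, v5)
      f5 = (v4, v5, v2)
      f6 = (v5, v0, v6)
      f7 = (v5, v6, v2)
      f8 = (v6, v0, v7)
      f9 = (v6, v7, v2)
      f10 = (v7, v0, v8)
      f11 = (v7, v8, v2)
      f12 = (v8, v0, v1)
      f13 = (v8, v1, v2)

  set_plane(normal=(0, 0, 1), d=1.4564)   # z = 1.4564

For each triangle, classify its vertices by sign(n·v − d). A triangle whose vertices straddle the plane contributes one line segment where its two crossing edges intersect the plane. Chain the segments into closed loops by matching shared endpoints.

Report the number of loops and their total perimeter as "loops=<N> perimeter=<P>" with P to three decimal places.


Straddling triangles (7 of 14):
  (v1,v3,v2) [--+] → (0.124996, 0.156746, 1.4564)–(0.200476, 0, 1.4564)  len=0.1740
  (v3,v4,v2) [--+] → (-0.04461, 0.195456, 1.4564)–(0.124996, 0.156746, 1.4564)  len=0.1740
  (v4,v5,v2) [--+] → (-0.180624, 0.086987, 1.4564)–(-0.04461, 0.195456, 1.4564)  len=0.1740
  (v5,v6,v2) [--+] → (-0.180624, -0.086987, 1.4564)–(-0.180624, 0.086987, 1.4564)  len=0.1740
  (v6,v7,v2) [--+] → (-0.04461, -0.195456, 1.4564)–(-0.180624, -0.086987, 1.4564)  len=0.1740
  (v7,v8,v2) [--+] → (0.124996, -0.156746, 1.4564)–(-0.04461, -0.195456, 1.4564)  len=0.1740
  (v8,v1,v2) [--+] → (0.200476, 0, 1.4564)–(0.124996, -0.156746, 1.4564)  len=0.1740

Chained into 1 loop(s):
  loop 1: 7 segments, perimeter = 1.2178
Total perimeter = 1.218

loops=1 perimeter=1.218


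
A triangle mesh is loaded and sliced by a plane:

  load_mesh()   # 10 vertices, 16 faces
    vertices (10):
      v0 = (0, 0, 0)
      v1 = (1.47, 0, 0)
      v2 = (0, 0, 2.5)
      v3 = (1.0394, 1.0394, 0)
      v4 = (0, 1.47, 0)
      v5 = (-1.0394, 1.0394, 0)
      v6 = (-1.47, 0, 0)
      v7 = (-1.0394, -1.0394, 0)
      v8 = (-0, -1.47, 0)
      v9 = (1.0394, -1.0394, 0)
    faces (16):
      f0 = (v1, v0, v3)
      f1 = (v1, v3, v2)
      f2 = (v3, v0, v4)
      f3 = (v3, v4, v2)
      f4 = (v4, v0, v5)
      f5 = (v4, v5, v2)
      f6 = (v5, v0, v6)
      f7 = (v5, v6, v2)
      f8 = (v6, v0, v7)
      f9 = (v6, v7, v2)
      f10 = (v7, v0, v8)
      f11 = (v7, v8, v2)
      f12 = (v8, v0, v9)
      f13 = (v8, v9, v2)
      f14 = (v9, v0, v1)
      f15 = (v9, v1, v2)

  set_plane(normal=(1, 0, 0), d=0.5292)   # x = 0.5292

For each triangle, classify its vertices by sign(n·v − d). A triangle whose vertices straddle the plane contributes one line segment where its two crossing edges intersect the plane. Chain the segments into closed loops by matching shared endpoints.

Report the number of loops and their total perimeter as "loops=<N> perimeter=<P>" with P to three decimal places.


loops=1 perimeter=6.643

Straddling triangles (8 of 16):
  (v1,v0,v3) [+-+] → (0.5292, 0, 0)–(0.5292, 0.5292, 0)  len=0.5292
  (v1,v3,v2) [++-] → (0.5292, 0.5292, 1.22715)–(0.5292, 0, 1.6)  len=0.6474
  (v3,v0,v4) [+--] → (0.5292, 0.5292, 0)–(0.5292, 1.25076, 0)  len=0.7216
  (v3,v4,v2) [+--] → (0.5292, 1.25076, 0)–(0.5292, 0.5292, 1.22715)  len=1.4236
  (v8,v0,v9) [--+] → (0.5292, -0.5292, 0)–(0.5292, -1.25076, 0)  len=0.7216
  (v8,v9,v2) [-+-] → (0.5292, -1.25076, 0)–(0.5292, -0.5292, 1.22715)  len=1.4236
  (v9,v0,v1) [+-+] → (0.5292, -0.5292, 0)–(0.5292, 0, 0)  len=0.5292
  (v9,v1,v2) [++-] → (0.5292, 0, 1.6)–(0.5292, -0.5292, 1.22715)  len=0.6474

Chained into 1 loop(s):
  loop 1: 8 segments, perimeter = 6.6434
Total perimeter = 6.643


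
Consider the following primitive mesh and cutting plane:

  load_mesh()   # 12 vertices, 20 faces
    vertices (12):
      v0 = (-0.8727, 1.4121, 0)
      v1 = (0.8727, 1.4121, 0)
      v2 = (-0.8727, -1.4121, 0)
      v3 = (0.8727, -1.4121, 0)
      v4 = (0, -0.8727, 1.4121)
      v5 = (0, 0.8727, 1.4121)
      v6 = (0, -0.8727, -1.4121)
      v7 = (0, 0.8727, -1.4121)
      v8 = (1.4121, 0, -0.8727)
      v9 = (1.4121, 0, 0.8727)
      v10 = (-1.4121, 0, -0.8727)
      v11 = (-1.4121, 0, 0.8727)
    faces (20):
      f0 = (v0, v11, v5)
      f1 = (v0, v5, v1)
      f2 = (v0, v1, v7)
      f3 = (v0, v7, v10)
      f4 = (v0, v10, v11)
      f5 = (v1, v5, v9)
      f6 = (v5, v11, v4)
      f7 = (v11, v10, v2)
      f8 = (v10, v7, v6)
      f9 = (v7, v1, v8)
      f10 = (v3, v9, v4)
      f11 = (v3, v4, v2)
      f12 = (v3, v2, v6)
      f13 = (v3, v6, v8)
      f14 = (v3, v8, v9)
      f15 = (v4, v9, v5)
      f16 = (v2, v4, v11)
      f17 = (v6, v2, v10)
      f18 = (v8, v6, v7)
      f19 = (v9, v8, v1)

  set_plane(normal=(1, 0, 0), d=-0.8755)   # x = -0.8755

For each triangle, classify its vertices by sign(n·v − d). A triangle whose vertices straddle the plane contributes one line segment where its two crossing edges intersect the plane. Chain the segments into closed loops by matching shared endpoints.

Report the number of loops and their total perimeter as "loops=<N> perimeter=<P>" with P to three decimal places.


loops=1 perimeter=7.415

Straddling triangles (8 of 20):
  (v0,v11,v5) [+-+] → (-0.8755, 1.40477, 0.00453014)–(-0.8755, 0.331627, 1.07767)  len=1.5177
  (v0,v7,v10) [++-] → (-0.8755, 0.331627, -1.07767)–(-0.8755, 1.40477, -0.00453014)  len=1.5177
  (v0,v10,v11) [+--] → (-0.8755, 1.40477, -0.00453014)–(-0.8755, 1.40477, 0.00453014)  len=0.0091
  (v5,v11,v4) [+-+] → (-0.8755, 0.331627, 1.07767)–(-0.8755, -0.331627, 1.07767)  len=0.6633
  (v11,v10,v2) [--+] → (-0.8755, -1.40477, -0.00453014)–(-0.8755, -1.40477, 0.00453014)  len=0.0091
  (v10,v7,v6) [-++] → (-0.8755, 0.331627, -1.07767)–(-0.8755, -0.331627, -1.07767)  len=0.6633
  (v2,v4,v11) [++-] → (-0.8755, -0.331627, 1.07767)–(-0.8755, -1.40477, 0.00453014)  len=1.5177
  (v6,v2,v10) [++-] → (-0.8755, -1.40477, -0.00453014)–(-0.8755, -0.331627, -1.07767)  len=1.5177

Chained into 1 loop(s):
  loop 1: 8 segments, perimeter = 7.4152
Total perimeter = 7.415


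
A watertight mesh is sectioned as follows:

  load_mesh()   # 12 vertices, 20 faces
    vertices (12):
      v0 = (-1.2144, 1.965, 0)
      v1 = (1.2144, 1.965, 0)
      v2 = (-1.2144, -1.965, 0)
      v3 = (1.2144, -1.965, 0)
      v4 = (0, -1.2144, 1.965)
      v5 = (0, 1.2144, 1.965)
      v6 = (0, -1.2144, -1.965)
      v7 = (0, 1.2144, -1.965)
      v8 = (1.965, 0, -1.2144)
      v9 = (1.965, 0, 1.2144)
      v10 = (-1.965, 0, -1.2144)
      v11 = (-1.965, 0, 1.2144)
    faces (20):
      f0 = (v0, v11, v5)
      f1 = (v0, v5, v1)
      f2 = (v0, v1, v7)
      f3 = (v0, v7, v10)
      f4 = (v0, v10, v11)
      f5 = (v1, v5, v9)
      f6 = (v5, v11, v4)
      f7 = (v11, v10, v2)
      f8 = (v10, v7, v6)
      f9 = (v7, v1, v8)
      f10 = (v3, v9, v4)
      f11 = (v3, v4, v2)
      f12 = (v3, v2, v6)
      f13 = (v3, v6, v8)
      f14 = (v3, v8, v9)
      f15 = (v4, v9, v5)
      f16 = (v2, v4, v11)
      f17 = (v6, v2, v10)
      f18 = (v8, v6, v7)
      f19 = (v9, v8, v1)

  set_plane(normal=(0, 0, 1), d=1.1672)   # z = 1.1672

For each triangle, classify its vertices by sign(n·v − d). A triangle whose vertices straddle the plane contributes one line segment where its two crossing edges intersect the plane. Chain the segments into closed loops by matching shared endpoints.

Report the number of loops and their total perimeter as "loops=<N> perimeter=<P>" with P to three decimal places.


loops=1 perimeter=10.461

Straddling triangles (10 of 20):
  (v0,v11,v5) [-++] → (-1.93583, 0.0763735, 1.1672)–(-0.493053, 1.51915, 1.1672)  len=2.0404
  (v0,v5,v1) [-+-] → (-0.493053, 1.51915, 1.1672)–(0.493053, 1.51915, 1.1672)  len=0.9861
  (v0,v10,v11) [--+] → (-1.965, 0, 1.1672)–(-1.93583, 0.0763735, 1.1672)  len=0.0818
  (v1,v5,v9) [-++] → (0.493053, 1.51915, 1.1672)–(1.93583, 0.0763735, 1.1672)  len=2.0404
  (v11,v10,v2) [+--] → (-1.965, 0, 1.1672)–(-1.93583, -0.0763735, 1.1672)  len=0.0818
  (v3,v9,v4) [-++] → (1.93583, -0.0763735, 1.1672)–(0.493053, -1.51915, 1.1672)  len=2.0404
  (v3,v4,v2) [-+-] → (0.493053, -1.51915, 1.1672)–(-0.493053, -1.51915, 1.1672)  len=0.9861
  (v3,v8,v9) [--+] → (1.965, 0, 1.1672)–(1.93583, -0.0763735, 1.1672)  len=0.0818
  (v2,v4,v11) [-++] → (-0.493053, -1.51915, 1.1672)–(-1.93583, -0.0763735, 1.1672)  len=2.0404
  (v9,v8,v1) [+--] → (1.965, 0, 1.1672)–(1.93583, 0.0763735, 1.1672)  len=0.0818

Chained into 1 loop(s):
  loop 1: 10 segments, perimeter = 10.4608
Total perimeter = 10.461
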